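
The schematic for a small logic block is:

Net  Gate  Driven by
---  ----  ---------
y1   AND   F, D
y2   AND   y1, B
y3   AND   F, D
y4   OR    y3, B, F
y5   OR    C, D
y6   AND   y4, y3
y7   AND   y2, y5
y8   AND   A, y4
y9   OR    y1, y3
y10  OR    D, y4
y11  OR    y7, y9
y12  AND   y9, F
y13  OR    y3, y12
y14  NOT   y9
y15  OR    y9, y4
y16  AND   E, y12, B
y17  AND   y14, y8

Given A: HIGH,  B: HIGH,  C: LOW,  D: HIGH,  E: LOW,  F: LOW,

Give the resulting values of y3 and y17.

y3 = LOW; y17 = HIGH

y1 = F AND D = LOW AND HIGH = LOW
y3 = F AND D = LOW AND HIGH = LOW
y4 = y3 OR B OR F = LOW OR HIGH OR LOW = HIGH
y8 = A AND y4 = HIGH AND HIGH = HIGH
y9 = y1 OR y3 = LOW OR LOW = LOW
y14 = NOT y9 = NOT LOW = HIGH
y17 = y14 AND y8 = HIGH AND HIGH = HIGH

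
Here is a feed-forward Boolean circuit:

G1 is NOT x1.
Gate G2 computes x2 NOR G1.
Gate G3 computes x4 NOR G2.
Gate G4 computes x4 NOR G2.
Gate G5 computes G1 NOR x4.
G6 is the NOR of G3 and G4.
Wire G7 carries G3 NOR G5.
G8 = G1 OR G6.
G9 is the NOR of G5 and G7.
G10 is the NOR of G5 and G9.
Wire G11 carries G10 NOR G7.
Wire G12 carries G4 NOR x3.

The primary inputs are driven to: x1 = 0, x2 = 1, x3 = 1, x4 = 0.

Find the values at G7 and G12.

G7 = 0, G12 = 0

G1 = NOT x1 = NOT 0 = 1
G2 = x2 NOR G1 = 1 NOR 1 = 0
G3 = x4 NOR G2 = 0 NOR 0 = 1
G4 = x4 NOR G2 = 0 NOR 0 = 1
G5 = G1 NOR x4 = 1 NOR 0 = 0
G7 = G3 NOR G5 = 1 NOR 0 = 0
G12 = G4 NOR x3 = 1 NOR 1 = 0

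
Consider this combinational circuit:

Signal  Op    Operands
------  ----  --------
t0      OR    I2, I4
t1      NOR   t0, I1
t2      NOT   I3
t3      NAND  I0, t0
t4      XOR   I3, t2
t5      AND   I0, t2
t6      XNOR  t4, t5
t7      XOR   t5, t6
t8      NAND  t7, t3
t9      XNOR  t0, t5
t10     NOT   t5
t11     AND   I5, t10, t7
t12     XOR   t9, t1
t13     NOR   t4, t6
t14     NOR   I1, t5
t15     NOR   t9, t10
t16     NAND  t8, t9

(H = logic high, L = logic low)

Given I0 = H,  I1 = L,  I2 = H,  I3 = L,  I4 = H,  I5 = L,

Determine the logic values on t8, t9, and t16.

t8 = H; t9 = H; t16 = L

t0 = I2 OR I4 = H OR H = H
t2 = NOT I3 = NOT L = H
t3 = I0 NAND t0 = H NAND H = L
t4 = I3 XOR t2 = L XOR H = H
t5 = I0 AND t2 = H AND H = H
t6 = t4 XNOR t5 = H XNOR H = H
t7 = t5 XOR t6 = H XOR H = L
t8 = t7 NAND t3 = L NAND L = H
t9 = t0 XNOR t5 = H XNOR H = H
t16 = t8 NAND t9 = H NAND H = L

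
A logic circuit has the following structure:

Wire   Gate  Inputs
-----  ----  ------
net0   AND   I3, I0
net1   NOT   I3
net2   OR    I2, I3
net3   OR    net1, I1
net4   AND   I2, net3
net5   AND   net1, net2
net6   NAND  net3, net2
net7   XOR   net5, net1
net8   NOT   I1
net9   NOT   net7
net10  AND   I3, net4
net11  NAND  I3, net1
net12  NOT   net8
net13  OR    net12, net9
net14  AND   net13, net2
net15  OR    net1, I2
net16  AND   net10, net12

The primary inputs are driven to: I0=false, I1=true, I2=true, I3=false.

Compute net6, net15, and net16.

net1 = NOT I3 = NOT false = true
net2 = I2 OR I3 = true OR false = true
net3 = net1 OR I1 = true OR true = true
net4 = I2 AND net3 = true AND true = true
net6 = net3 NAND net2 = true NAND true = false
net8 = NOT I1 = NOT true = false
net10 = I3 AND net4 = false AND true = false
net12 = NOT net8 = NOT false = true
net15 = net1 OR I2 = true OR true = true
net16 = net10 AND net12 = false AND true = false

net6 = false, net15 = true, net16 = false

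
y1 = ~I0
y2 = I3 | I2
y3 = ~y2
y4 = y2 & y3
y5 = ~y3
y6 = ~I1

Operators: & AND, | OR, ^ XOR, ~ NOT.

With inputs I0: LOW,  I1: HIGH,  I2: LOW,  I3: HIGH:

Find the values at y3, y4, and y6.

y3 = LOW, y4 = LOW, y6 = LOW

y2 = I3 OR I2 = HIGH OR LOW = HIGH
y3 = NOT y2 = NOT HIGH = LOW
y4 = y2 AND y3 = HIGH AND LOW = LOW
y6 = NOT I1 = NOT HIGH = LOW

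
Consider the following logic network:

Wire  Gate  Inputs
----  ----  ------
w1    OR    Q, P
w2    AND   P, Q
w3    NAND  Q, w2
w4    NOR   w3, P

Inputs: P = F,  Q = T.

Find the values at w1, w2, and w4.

w1 = T, w2 = F, w4 = F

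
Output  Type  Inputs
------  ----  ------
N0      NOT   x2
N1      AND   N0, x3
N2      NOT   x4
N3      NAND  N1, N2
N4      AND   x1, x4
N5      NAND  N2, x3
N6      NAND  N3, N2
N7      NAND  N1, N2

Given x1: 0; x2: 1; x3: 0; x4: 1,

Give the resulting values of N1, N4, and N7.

N1 = 0, N4 = 0, N7 = 1

N0 = NOT x2 = NOT 1 = 0
N1 = N0 AND x3 = 0 AND 0 = 0
N2 = NOT x4 = NOT 1 = 0
N4 = x1 AND x4 = 0 AND 1 = 0
N7 = N1 NAND N2 = 0 NAND 0 = 1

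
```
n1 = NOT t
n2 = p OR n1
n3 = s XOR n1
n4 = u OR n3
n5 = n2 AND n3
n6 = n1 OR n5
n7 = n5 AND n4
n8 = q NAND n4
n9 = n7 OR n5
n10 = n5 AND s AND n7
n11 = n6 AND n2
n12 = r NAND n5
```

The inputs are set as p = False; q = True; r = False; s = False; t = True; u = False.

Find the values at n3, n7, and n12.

n3 = False, n7 = False, n12 = True

n1 = NOT t = NOT True = False
n2 = p OR n1 = False OR False = False
n3 = s XOR n1 = False XOR False = False
n4 = u OR n3 = False OR False = False
n5 = n2 AND n3 = False AND False = False
n7 = n5 AND n4 = False AND False = False
n12 = r NAND n5 = False NAND False = True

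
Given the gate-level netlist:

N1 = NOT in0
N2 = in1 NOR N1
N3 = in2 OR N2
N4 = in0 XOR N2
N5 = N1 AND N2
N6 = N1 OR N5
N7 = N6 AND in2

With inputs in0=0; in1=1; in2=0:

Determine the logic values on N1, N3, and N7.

N1 = NOT in0 = NOT 0 = 1
N2 = in1 NOR N1 = 1 NOR 1 = 0
N3 = in2 OR N2 = 0 OR 0 = 0
N5 = N1 AND N2 = 1 AND 0 = 0
N6 = N1 OR N5 = 1 OR 0 = 1
N7 = N6 AND in2 = 1 AND 0 = 0

N1 = 1  N3 = 0  N7 = 0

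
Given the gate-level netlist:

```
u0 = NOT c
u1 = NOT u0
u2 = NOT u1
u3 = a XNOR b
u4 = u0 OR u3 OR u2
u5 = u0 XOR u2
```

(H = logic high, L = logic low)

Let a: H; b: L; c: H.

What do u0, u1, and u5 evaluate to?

u0 = L, u1 = H, u5 = L

u0 = NOT c = NOT H = L
u1 = NOT u0 = NOT L = H
u2 = NOT u1 = NOT H = L
u5 = u0 XOR u2 = L XOR L = L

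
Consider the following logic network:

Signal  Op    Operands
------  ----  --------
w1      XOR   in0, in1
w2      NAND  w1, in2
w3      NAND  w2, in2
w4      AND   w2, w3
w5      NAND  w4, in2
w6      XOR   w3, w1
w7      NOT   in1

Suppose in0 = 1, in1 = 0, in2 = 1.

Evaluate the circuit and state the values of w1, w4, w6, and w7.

w1 = 1; w4 = 0; w6 = 0; w7 = 1

w1 = in0 XOR in1 = 1 XOR 0 = 1
w2 = w1 NAND in2 = 1 NAND 1 = 0
w3 = w2 NAND in2 = 0 NAND 1 = 1
w4 = w2 AND w3 = 0 AND 1 = 0
w6 = w3 XOR w1 = 1 XOR 1 = 0
w7 = NOT in1 = NOT 0 = 1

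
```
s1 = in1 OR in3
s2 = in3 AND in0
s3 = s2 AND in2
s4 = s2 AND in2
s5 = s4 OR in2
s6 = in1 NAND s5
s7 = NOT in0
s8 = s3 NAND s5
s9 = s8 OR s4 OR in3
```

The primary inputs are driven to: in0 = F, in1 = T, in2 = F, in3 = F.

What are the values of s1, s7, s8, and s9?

s1 = T, s7 = T, s8 = T, s9 = T

s1 = in1 OR in3 = T OR F = T
s2 = in3 AND in0 = F AND F = F
s3 = s2 AND in2 = F AND F = F
s4 = s2 AND in2 = F AND F = F
s5 = s4 OR in2 = F OR F = F
s7 = NOT in0 = NOT F = T
s8 = s3 NAND s5 = F NAND F = T
s9 = s8 OR s4 OR in3 = T OR F OR F = T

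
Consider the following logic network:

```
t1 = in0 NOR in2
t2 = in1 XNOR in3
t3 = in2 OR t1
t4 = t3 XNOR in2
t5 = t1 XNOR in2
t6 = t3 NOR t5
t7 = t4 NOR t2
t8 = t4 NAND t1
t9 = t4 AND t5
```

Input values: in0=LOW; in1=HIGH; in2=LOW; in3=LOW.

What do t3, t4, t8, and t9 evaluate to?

t1 = in0 NOR in2 = LOW NOR LOW = HIGH
t3 = in2 OR t1 = LOW OR HIGH = HIGH
t4 = t3 XNOR in2 = HIGH XNOR LOW = LOW
t5 = t1 XNOR in2 = HIGH XNOR LOW = LOW
t8 = t4 NAND t1 = LOW NAND HIGH = HIGH
t9 = t4 AND t5 = LOW AND LOW = LOW

t3 = HIGH  t4 = LOW  t8 = HIGH  t9 = LOW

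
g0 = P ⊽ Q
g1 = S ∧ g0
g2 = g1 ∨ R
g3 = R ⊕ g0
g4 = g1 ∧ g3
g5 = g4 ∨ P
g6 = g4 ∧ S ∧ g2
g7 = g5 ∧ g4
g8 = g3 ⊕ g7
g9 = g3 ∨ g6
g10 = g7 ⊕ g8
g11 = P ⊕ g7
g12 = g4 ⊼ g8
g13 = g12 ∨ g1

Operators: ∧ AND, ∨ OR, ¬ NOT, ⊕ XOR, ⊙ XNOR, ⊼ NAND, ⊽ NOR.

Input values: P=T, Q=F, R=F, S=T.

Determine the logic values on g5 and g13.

g5 = T; g13 = T

g0 = P NOR Q = T NOR F = F
g1 = S AND g0 = T AND F = F
g3 = R XOR g0 = F XOR F = F
g4 = g1 AND g3 = F AND F = F
g5 = g4 OR P = F OR T = T
g7 = g5 AND g4 = T AND F = F
g8 = g3 XOR g7 = F XOR F = F
g12 = g4 NAND g8 = F NAND F = T
g13 = g12 OR g1 = T OR F = T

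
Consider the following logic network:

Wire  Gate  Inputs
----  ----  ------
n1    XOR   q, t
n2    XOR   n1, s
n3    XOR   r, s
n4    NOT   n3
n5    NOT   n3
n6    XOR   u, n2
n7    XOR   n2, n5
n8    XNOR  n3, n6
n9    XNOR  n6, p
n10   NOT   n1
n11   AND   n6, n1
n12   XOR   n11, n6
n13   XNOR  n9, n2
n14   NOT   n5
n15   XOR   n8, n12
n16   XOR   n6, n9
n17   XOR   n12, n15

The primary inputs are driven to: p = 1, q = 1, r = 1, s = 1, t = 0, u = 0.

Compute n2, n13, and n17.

n2 = 0, n13 = 1, n17 = 1

n1 = q XOR t = 1 XOR 0 = 1
n2 = n1 XOR s = 1 XOR 1 = 0
n3 = r XOR s = 1 XOR 1 = 0
n6 = u XOR n2 = 0 XOR 0 = 0
n8 = n3 XNOR n6 = 0 XNOR 0 = 1
n9 = n6 XNOR p = 0 XNOR 1 = 0
n11 = n6 AND n1 = 0 AND 1 = 0
n12 = n11 XOR n6 = 0 XOR 0 = 0
n13 = n9 XNOR n2 = 0 XNOR 0 = 1
n15 = n8 XOR n12 = 1 XOR 0 = 1
n17 = n12 XOR n15 = 0 XOR 1 = 1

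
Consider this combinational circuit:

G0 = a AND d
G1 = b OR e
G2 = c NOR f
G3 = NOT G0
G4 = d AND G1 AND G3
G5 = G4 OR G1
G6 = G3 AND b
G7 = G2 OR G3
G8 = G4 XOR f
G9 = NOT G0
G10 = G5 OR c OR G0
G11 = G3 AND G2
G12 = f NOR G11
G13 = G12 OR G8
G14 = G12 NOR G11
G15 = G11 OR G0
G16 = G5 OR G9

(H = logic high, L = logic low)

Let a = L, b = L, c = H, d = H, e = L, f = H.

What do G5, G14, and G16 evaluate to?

G5 = L, G14 = H, G16 = H

G0 = a AND d = L AND H = L
G1 = b OR e = L OR L = L
G2 = c NOR f = H NOR H = L
G3 = NOT G0 = NOT L = H
G4 = d AND G1 AND G3 = H AND L AND H = L
G5 = G4 OR G1 = L OR L = L
G9 = NOT G0 = NOT L = H
G11 = G3 AND G2 = H AND L = L
G12 = f NOR G11 = H NOR L = L
G14 = G12 NOR G11 = L NOR L = H
G16 = G5 OR G9 = L OR H = H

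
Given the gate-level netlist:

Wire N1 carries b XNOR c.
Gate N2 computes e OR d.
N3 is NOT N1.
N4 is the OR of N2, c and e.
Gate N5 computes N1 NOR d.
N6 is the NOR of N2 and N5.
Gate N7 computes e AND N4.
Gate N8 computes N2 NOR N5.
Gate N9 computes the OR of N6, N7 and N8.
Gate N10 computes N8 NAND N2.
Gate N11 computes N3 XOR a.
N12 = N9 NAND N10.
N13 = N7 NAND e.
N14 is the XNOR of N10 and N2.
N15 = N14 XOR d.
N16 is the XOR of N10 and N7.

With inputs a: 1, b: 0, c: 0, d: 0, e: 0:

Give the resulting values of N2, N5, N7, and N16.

N1 = b XNOR c = 0 XNOR 0 = 1
N2 = e OR d = 0 OR 0 = 0
N4 = N2 OR c OR e = 0 OR 0 OR 0 = 0
N5 = N1 NOR d = 1 NOR 0 = 0
N7 = e AND N4 = 0 AND 0 = 0
N8 = N2 NOR N5 = 0 NOR 0 = 1
N10 = N8 NAND N2 = 1 NAND 0 = 1
N16 = N10 XOR N7 = 1 XOR 0 = 1

N2 = 0; N5 = 0; N7 = 0; N16 = 1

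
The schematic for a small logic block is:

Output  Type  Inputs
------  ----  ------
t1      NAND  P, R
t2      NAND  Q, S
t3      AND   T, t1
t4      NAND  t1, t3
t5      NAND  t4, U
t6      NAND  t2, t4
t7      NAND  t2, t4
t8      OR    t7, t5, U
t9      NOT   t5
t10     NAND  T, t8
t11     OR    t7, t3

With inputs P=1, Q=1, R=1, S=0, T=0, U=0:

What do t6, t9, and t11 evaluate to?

t6 = 0, t9 = 0, t11 = 0

t1 = P NAND R = 1 NAND 1 = 0
t2 = Q NAND S = 1 NAND 0 = 1
t3 = T AND t1 = 0 AND 0 = 0
t4 = t1 NAND t3 = 0 NAND 0 = 1
t5 = t4 NAND U = 1 NAND 0 = 1
t6 = t2 NAND t4 = 1 NAND 1 = 0
t7 = t2 NAND t4 = 1 NAND 1 = 0
t9 = NOT t5 = NOT 1 = 0
t11 = t7 OR t3 = 0 OR 0 = 0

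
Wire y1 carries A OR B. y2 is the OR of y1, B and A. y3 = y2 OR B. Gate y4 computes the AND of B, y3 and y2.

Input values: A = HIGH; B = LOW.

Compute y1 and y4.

y1 = HIGH  y4 = LOW

y1 = A OR B = HIGH OR LOW = HIGH
y2 = y1 OR B OR A = HIGH OR LOW OR HIGH = HIGH
y3 = y2 OR B = HIGH OR LOW = HIGH
y4 = B AND y3 AND y2 = LOW AND HIGH AND HIGH = LOW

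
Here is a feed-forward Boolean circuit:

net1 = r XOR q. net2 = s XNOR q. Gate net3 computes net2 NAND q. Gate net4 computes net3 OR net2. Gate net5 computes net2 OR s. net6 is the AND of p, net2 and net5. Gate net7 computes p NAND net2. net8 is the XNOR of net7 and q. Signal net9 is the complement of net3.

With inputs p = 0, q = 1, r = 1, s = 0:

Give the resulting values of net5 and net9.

net2 = s XNOR q = 0 XNOR 1 = 0
net3 = net2 NAND q = 0 NAND 1 = 1
net5 = net2 OR s = 0 OR 0 = 0
net9 = NOT net3 = NOT 1 = 0

net5 = 0  net9 = 0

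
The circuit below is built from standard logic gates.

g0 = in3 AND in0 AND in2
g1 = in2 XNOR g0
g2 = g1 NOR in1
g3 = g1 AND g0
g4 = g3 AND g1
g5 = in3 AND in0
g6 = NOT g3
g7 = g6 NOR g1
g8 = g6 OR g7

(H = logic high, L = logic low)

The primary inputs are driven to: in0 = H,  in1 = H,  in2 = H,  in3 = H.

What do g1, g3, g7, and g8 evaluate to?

g0 = in3 AND in0 AND in2 = H AND H AND H = H
g1 = in2 XNOR g0 = H XNOR H = H
g3 = g1 AND g0 = H AND H = H
g6 = NOT g3 = NOT H = L
g7 = g6 NOR g1 = L NOR H = L
g8 = g6 OR g7 = L OR L = L

g1 = H; g3 = H; g7 = L; g8 = L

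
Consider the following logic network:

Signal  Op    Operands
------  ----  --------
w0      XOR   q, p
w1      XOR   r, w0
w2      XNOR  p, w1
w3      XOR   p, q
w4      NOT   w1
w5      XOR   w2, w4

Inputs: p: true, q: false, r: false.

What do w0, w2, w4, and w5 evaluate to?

w0 = true; w2 = true; w4 = false; w5 = true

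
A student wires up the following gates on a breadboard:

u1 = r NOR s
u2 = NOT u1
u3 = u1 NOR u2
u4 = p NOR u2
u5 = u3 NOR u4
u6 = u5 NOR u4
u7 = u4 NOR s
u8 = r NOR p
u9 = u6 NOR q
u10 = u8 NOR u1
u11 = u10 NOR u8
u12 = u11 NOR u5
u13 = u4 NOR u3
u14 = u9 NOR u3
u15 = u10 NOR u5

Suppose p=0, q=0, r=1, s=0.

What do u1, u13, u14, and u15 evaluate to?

u1 = r NOR s = 1 NOR 0 = 0
u2 = NOT u1 = NOT 0 = 1
u3 = u1 NOR u2 = 0 NOR 1 = 0
u4 = p NOR u2 = 0 NOR 1 = 0
u5 = u3 NOR u4 = 0 NOR 0 = 1
u6 = u5 NOR u4 = 1 NOR 0 = 0
u8 = r NOR p = 1 NOR 0 = 0
u9 = u6 NOR q = 0 NOR 0 = 1
u10 = u8 NOR u1 = 0 NOR 0 = 1
u13 = u4 NOR u3 = 0 NOR 0 = 1
u14 = u9 NOR u3 = 1 NOR 0 = 0
u15 = u10 NOR u5 = 1 NOR 1 = 0

u1 = 0; u13 = 1; u14 = 0; u15 = 0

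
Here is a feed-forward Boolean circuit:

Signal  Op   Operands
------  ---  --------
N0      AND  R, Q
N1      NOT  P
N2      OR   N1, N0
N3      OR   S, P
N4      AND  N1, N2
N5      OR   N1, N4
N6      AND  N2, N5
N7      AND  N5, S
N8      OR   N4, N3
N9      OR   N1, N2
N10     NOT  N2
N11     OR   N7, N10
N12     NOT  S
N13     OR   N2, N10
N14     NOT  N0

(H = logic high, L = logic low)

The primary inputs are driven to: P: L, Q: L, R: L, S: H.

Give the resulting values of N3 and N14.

N3 = H, N14 = H

N0 = R AND Q = L AND L = L
N3 = S OR P = H OR L = H
N14 = NOT N0 = NOT L = H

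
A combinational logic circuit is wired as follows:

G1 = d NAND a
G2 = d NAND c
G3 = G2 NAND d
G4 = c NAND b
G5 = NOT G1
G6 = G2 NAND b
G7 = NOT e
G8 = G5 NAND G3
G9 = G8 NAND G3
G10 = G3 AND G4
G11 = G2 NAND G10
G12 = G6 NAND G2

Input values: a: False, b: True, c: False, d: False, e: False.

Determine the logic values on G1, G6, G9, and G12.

G1 = True; G6 = False; G9 = False; G12 = True

G1 = d NAND a = False NAND False = True
G2 = d NAND c = False NAND False = True
G3 = G2 NAND d = True NAND False = True
G5 = NOT G1 = NOT True = False
G6 = G2 NAND b = True NAND True = False
G8 = G5 NAND G3 = False NAND True = True
G9 = G8 NAND G3 = True NAND True = False
G12 = G6 NAND G2 = False NAND True = True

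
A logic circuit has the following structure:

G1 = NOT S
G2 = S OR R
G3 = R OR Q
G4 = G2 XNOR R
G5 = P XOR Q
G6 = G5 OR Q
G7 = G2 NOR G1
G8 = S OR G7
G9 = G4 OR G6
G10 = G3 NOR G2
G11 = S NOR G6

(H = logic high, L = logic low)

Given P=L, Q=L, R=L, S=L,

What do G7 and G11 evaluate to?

G1 = NOT S = NOT L = H
G2 = S OR R = L OR L = L
G5 = P XOR Q = L XOR L = L
G6 = G5 OR Q = L OR L = L
G7 = G2 NOR G1 = L NOR H = L
G11 = S NOR G6 = L NOR L = H

G7 = L, G11 = H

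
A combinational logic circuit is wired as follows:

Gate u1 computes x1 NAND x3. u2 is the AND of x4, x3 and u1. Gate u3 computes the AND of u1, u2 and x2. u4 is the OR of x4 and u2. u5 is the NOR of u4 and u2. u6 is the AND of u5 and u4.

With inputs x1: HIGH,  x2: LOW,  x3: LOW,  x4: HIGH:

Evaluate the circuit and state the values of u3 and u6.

u3 = LOW, u6 = LOW

u1 = x1 NAND x3 = HIGH NAND LOW = HIGH
u2 = x4 AND x3 AND u1 = HIGH AND LOW AND HIGH = LOW
u3 = u1 AND u2 AND x2 = HIGH AND LOW AND LOW = LOW
u4 = x4 OR u2 = HIGH OR LOW = HIGH
u5 = u4 NOR u2 = HIGH NOR LOW = LOW
u6 = u5 AND u4 = LOW AND HIGH = LOW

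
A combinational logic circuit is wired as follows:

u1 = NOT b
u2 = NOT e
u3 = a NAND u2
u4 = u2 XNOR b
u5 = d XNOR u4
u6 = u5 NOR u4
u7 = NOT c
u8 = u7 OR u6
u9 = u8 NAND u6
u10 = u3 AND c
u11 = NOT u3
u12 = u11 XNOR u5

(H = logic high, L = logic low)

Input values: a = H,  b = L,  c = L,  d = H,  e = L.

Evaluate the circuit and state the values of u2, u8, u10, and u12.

u2 = H, u8 = H, u10 = L, u12 = L

u2 = NOT e = NOT L = H
u3 = a NAND u2 = H NAND H = L
u4 = u2 XNOR b = H XNOR L = L
u5 = d XNOR u4 = H XNOR L = L
u6 = u5 NOR u4 = L NOR L = H
u7 = NOT c = NOT L = H
u8 = u7 OR u6 = H OR H = H
u10 = u3 AND c = L AND L = L
u11 = NOT u3 = NOT L = H
u12 = u11 XNOR u5 = H XNOR L = L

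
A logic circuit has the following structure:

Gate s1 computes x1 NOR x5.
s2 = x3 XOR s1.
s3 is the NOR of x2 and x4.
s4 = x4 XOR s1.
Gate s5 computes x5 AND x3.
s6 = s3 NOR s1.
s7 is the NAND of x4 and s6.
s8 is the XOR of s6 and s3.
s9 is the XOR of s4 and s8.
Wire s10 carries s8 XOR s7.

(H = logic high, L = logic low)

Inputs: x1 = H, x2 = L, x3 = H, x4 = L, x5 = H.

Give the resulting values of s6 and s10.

s1 = x1 NOR x5 = H NOR H = L
s3 = x2 NOR x4 = L NOR L = H
s6 = s3 NOR s1 = H NOR L = L
s7 = x4 NAND s6 = L NAND L = H
s8 = s6 XOR s3 = L XOR H = H
s10 = s8 XOR s7 = H XOR H = L

s6 = L, s10 = L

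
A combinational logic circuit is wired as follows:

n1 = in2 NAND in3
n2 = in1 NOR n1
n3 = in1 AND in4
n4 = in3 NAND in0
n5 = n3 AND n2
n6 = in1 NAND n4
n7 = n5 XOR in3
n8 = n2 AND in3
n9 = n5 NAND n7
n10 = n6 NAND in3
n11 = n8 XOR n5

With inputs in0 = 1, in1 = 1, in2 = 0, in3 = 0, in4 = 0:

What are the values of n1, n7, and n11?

n1 = 1; n7 = 0; n11 = 0

n1 = in2 NAND in3 = 0 NAND 0 = 1
n2 = in1 NOR n1 = 1 NOR 1 = 0
n3 = in1 AND in4 = 1 AND 0 = 0
n5 = n3 AND n2 = 0 AND 0 = 0
n7 = n5 XOR in3 = 0 XOR 0 = 0
n8 = n2 AND in3 = 0 AND 0 = 0
n11 = n8 XOR n5 = 0 XOR 0 = 0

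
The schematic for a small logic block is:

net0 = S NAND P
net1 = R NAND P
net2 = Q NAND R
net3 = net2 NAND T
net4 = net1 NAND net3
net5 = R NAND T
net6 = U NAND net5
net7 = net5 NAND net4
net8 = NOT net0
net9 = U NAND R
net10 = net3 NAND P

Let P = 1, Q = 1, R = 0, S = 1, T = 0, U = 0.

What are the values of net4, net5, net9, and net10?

net4 = 0, net5 = 1, net9 = 1, net10 = 0

net1 = R NAND P = 0 NAND 1 = 1
net2 = Q NAND R = 1 NAND 0 = 1
net3 = net2 NAND T = 1 NAND 0 = 1
net4 = net1 NAND net3 = 1 NAND 1 = 0
net5 = R NAND T = 0 NAND 0 = 1
net9 = U NAND R = 0 NAND 0 = 1
net10 = net3 NAND P = 1 NAND 1 = 0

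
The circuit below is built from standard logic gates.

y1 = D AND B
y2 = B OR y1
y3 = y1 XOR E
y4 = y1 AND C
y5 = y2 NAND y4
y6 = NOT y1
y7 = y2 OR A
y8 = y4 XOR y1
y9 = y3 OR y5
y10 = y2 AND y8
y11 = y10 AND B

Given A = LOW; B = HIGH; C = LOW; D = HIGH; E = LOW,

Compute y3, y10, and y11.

y3 = HIGH, y10 = HIGH, y11 = HIGH

y1 = D AND B = HIGH AND HIGH = HIGH
y2 = B OR y1 = HIGH OR HIGH = HIGH
y3 = y1 XOR E = HIGH XOR LOW = HIGH
y4 = y1 AND C = HIGH AND LOW = LOW
y8 = y4 XOR y1 = LOW XOR HIGH = HIGH
y10 = y2 AND y8 = HIGH AND HIGH = HIGH
y11 = y10 AND B = HIGH AND HIGH = HIGH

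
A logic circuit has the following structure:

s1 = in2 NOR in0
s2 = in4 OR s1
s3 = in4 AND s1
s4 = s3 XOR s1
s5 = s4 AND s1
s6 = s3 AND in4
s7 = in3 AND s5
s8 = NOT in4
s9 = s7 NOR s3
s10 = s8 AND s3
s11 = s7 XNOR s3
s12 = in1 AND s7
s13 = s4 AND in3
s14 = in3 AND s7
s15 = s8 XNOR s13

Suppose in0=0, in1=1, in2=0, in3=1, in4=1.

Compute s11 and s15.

s11 = 0; s15 = 1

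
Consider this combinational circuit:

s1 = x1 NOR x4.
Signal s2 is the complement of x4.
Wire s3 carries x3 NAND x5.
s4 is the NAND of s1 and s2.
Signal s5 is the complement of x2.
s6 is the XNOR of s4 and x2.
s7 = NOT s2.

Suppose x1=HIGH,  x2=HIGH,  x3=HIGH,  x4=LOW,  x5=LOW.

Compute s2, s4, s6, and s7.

s2 = HIGH, s4 = HIGH, s6 = HIGH, s7 = LOW

s1 = x1 NOR x4 = HIGH NOR LOW = LOW
s2 = NOT x4 = NOT LOW = HIGH
s4 = s1 NAND s2 = LOW NAND HIGH = HIGH
s6 = s4 XNOR x2 = HIGH XNOR HIGH = HIGH
s7 = NOT s2 = NOT HIGH = LOW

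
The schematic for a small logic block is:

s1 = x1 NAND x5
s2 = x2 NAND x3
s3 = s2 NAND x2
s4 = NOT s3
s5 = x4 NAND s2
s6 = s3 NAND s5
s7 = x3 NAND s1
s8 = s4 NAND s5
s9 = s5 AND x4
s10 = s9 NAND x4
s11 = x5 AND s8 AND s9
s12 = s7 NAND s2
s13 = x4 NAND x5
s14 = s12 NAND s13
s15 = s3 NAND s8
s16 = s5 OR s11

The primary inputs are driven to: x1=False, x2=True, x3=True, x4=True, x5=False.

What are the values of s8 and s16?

s2 = x2 NAND x3 = True NAND True = False
s3 = s2 NAND x2 = False NAND True = True
s4 = NOT s3 = NOT True = False
s5 = x4 NAND s2 = True NAND False = True
s8 = s4 NAND s5 = False NAND True = True
s9 = s5 AND x4 = True AND True = True
s11 = x5 AND s8 AND s9 = False AND True AND True = False
s16 = s5 OR s11 = True OR False = True

s8 = True  s16 = True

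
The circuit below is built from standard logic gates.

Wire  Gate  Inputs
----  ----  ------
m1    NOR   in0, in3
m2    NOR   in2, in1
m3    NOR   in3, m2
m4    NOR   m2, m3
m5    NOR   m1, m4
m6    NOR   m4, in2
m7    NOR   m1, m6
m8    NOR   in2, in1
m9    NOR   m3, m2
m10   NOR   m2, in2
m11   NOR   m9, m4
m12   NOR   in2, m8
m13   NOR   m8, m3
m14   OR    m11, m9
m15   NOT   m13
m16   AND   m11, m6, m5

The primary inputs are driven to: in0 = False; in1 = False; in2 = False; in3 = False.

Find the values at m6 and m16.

m6 = True  m16 = False

m1 = in0 NOR in3 = False NOR False = True
m2 = in2 NOR in1 = False NOR False = True
m3 = in3 NOR m2 = False NOR True = False
m4 = m2 NOR m3 = True NOR False = False
m5 = m1 NOR m4 = True NOR False = False
m6 = m4 NOR in2 = False NOR False = True
m9 = m3 NOR m2 = False NOR True = False
m11 = m9 NOR m4 = False NOR False = True
m16 = m11 AND m6 AND m5 = True AND True AND False = False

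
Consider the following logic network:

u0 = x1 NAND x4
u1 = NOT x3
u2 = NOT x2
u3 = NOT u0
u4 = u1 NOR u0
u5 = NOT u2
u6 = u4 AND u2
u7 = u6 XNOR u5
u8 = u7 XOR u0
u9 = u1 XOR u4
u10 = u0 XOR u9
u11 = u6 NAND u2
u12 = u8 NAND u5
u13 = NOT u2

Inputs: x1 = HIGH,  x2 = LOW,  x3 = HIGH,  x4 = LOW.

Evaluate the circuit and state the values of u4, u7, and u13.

u0 = x1 NAND x4 = HIGH NAND LOW = HIGH
u1 = NOT x3 = NOT HIGH = LOW
u2 = NOT x2 = NOT LOW = HIGH
u4 = u1 NOR u0 = LOW NOR HIGH = LOW
u5 = NOT u2 = NOT HIGH = LOW
u6 = u4 AND u2 = LOW AND HIGH = LOW
u7 = u6 XNOR u5 = LOW XNOR LOW = HIGH
u13 = NOT u2 = NOT HIGH = LOW

u4 = LOW, u7 = HIGH, u13 = LOW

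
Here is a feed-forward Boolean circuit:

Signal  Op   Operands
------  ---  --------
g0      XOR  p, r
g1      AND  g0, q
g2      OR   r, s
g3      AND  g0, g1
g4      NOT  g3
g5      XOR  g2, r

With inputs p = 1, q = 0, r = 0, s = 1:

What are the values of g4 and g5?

g0 = p XOR r = 1 XOR 0 = 1
g1 = g0 AND q = 1 AND 0 = 0
g2 = r OR s = 0 OR 1 = 1
g3 = g0 AND g1 = 1 AND 0 = 0
g4 = NOT g3 = NOT 0 = 1
g5 = g2 XOR r = 1 XOR 0 = 1

g4 = 1, g5 = 1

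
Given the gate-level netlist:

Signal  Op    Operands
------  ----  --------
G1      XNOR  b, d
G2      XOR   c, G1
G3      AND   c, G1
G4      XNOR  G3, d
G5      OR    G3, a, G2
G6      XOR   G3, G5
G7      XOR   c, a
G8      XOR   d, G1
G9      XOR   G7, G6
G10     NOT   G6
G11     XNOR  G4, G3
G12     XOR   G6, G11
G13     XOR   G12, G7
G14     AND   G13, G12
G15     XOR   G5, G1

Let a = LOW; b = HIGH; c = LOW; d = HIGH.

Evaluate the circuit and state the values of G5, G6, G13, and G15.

G5 = HIGH; G6 = HIGH; G13 = LOW; G15 = LOW

G1 = b XNOR d = HIGH XNOR HIGH = HIGH
G2 = c XOR G1 = LOW XOR HIGH = HIGH
G3 = c AND G1 = LOW AND HIGH = LOW
G4 = G3 XNOR d = LOW XNOR HIGH = LOW
G5 = G3 OR a OR G2 = LOW OR LOW OR HIGH = HIGH
G6 = G3 XOR G5 = LOW XOR HIGH = HIGH
G7 = c XOR a = LOW XOR LOW = LOW
G11 = G4 XNOR G3 = LOW XNOR LOW = HIGH
G12 = G6 XOR G11 = HIGH XOR HIGH = LOW
G13 = G12 XOR G7 = LOW XOR LOW = LOW
G15 = G5 XOR G1 = HIGH XOR HIGH = LOW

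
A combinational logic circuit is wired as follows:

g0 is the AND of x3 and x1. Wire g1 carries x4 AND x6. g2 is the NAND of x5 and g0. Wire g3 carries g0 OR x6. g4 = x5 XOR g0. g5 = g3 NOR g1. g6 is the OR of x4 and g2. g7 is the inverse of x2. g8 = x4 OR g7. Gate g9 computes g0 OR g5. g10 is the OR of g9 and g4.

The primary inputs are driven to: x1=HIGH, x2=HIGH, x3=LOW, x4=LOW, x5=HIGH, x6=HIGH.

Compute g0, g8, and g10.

g0 = LOW; g8 = LOW; g10 = HIGH

g0 = x3 AND x1 = LOW AND HIGH = LOW
g1 = x4 AND x6 = LOW AND HIGH = LOW
g3 = g0 OR x6 = LOW OR HIGH = HIGH
g4 = x5 XOR g0 = HIGH XOR LOW = HIGH
g5 = g3 NOR g1 = HIGH NOR LOW = LOW
g7 = NOT x2 = NOT HIGH = LOW
g8 = x4 OR g7 = LOW OR LOW = LOW
g9 = g0 OR g5 = LOW OR LOW = LOW
g10 = g9 OR g4 = LOW OR HIGH = HIGH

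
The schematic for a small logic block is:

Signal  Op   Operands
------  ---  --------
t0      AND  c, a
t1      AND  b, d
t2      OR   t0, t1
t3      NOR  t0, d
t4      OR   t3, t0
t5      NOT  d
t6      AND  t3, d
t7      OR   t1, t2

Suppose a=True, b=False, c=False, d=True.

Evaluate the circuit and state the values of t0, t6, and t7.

t0 = False  t6 = False  t7 = False

t0 = c AND a = False AND True = False
t1 = b AND d = False AND True = False
t2 = t0 OR t1 = False OR False = False
t3 = t0 NOR d = False NOR True = False
t6 = t3 AND d = False AND True = False
t7 = t1 OR t2 = False OR False = False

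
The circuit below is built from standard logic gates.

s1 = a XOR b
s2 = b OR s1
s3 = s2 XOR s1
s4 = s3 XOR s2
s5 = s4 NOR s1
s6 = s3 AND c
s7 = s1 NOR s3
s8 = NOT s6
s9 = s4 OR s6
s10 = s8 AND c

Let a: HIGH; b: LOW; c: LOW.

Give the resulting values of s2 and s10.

s2 = HIGH; s10 = LOW

s1 = a XOR b = HIGH XOR LOW = HIGH
s2 = b OR s1 = LOW OR HIGH = HIGH
s3 = s2 XOR s1 = HIGH XOR HIGH = LOW
s6 = s3 AND c = LOW AND LOW = LOW
s8 = NOT s6 = NOT LOW = HIGH
s10 = s8 AND c = HIGH AND LOW = LOW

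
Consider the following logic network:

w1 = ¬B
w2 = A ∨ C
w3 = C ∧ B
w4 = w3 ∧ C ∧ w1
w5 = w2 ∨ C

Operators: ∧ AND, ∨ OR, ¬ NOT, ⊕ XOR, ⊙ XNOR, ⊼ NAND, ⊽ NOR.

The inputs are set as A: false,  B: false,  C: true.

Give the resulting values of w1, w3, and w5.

w1 = NOT B = NOT false = true
w2 = A OR C = false OR true = true
w3 = C AND B = true AND false = false
w5 = w2 OR C = true OR true = true

w1 = true; w3 = false; w5 = true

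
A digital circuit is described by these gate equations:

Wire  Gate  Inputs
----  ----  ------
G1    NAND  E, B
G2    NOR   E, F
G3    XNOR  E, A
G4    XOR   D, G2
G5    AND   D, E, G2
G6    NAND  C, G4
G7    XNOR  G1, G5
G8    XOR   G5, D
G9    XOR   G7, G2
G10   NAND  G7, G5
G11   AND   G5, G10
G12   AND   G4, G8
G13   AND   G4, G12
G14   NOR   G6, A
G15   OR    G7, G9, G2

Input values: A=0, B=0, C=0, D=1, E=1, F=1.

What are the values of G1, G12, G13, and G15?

G1 = 1  G12 = 1  G13 = 1  G15 = 0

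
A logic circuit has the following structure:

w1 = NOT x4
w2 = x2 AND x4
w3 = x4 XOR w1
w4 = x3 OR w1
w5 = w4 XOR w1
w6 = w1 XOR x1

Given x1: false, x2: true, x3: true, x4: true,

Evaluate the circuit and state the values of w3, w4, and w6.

w3 = true, w4 = true, w6 = false

w1 = NOT x4 = NOT true = false
w3 = x4 XOR w1 = true XOR false = true
w4 = x3 OR w1 = true OR false = true
w6 = w1 XOR x1 = false XOR false = false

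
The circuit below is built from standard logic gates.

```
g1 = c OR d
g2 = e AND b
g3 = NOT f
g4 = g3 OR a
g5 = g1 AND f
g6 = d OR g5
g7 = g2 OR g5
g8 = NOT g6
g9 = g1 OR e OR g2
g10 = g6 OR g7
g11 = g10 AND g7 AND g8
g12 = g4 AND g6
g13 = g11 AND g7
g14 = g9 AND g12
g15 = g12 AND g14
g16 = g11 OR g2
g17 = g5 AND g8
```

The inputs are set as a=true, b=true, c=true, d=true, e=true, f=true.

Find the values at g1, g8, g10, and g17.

g1 = c OR d = true OR true = true
g2 = e AND b = true AND true = true
g5 = g1 AND f = true AND true = true
g6 = d OR g5 = true OR true = true
g7 = g2 OR g5 = true OR true = true
g8 = NOT g6 = NOT true = false
g10 = g6 OR g7 = true OR true = true
g17 = g5 AND g8 = true AND false = false

g1 = true, g8 = false, g10 = true, g17 = false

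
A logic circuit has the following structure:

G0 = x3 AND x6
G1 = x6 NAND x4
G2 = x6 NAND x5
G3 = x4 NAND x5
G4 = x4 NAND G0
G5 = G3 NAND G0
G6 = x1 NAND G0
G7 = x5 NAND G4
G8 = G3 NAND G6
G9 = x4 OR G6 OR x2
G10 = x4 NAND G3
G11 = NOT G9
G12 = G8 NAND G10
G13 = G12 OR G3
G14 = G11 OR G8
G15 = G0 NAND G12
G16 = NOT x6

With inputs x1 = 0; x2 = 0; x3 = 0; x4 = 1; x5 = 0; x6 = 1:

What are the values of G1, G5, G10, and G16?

G1 = 0; G5 = 1; G10 = 0; G16 = 0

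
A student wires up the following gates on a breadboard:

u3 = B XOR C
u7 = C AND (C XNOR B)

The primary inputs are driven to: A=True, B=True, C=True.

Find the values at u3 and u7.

u3 = True XOR True = False
u7 = True AND (True XNOR True) = True

u3 = False, u7 = True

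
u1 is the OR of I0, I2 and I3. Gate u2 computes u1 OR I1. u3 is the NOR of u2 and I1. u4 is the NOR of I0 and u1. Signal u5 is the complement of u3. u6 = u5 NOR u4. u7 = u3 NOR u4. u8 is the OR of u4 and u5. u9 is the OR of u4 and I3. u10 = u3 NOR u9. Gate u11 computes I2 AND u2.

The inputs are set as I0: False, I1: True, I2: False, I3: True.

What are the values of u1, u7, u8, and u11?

u1 = True, u7 = True, u8 = True, u11 = False

u1 = I0 OR I2 OR I3 = False OR False OR True = True
u2 = u1 OR I1 = True OR True = True
u3 = u2 NOR I1 = True NOR True = False
u4 = I0 NOR u1 = False NOR True = False
u5 = NOT u3 = NOT False = True
u7 = u3 NOR u4 = False NOR False = True
u8 = u4 OR u5 = False OR True = True
u11 = I2 AND u2 = False AND True = False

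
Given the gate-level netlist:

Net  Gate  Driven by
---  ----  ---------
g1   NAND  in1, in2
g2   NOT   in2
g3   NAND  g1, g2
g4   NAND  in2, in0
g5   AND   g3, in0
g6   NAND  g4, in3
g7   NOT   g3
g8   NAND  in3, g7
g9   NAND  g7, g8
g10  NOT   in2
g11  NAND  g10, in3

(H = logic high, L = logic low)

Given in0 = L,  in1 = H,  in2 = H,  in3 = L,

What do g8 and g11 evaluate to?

g8 = H  g11 = H

g1 = in1 NAND in2 = H NAND H = L
g2 = NOT in2 = NOT H = L
g3 = g1 NAND g2 = L NAND L = H
g7 = NOT g3 = NOT H = L
g8 = in3 NAND g7 = L NAND L = H
g10 = NOT in2 = NOT H = L
g11 = g10 NAND in3 = L NAND L = H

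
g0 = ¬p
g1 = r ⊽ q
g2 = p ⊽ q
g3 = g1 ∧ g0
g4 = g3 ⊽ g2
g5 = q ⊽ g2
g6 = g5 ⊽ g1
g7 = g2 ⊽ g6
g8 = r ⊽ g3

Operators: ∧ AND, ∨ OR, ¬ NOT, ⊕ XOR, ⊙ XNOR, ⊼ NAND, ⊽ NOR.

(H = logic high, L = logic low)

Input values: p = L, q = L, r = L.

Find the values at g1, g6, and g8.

g1 = H; g6 = L; g8 = L

g0 = NOT p = NOT L = H
g1 = r NOR q = L NOR L = H
g2 = p NOR q = L NOR L = H
g3 = g1 AND g0 = H AND H = H
g5 = q NOR g2 = L NOR H = L
g6 = g5 NOR g1 = L NOR H = L
g8 = r NOR g3 = L NOR H = L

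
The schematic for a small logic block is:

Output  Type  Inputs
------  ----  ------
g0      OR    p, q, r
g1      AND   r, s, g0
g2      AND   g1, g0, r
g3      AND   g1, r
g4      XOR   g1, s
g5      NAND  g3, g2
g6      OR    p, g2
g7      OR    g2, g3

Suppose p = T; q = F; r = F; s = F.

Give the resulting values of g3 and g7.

g3 = F, g7 = F

g0 = p OR q OR r = T OR F OR F = T
g1 = r AND s AND g0 = F AND F AND T = F
g2 = g1 AND g0 AND r = F AND T AND F = F
g3 = g1 AND r = F AND F = F
g7 = g2 OR g3 = F OR F = F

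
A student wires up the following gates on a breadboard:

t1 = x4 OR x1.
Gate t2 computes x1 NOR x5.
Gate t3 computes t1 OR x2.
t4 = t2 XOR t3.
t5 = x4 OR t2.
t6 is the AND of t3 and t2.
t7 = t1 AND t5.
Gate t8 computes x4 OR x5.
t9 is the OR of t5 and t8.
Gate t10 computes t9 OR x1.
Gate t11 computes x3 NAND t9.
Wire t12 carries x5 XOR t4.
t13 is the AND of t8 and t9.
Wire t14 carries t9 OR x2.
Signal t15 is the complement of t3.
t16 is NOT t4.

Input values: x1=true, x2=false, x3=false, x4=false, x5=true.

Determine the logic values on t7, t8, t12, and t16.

t7 = false; t8 = true; t12 = false; t16 = false

t1 = x4 OR x1 = false OR true = true
t2 = x1 NOR x5 = true NOR true = false
t3 = t1 OR x2 = true OR false = true
t4 = t2 XOR t3 = false XOR true = true
t5 = x4 OR t2 = false OR false = false
t7 = t1 AND t5 = true AND false = false
t8 = x4 OR x5 = false OR true = true
t12 = x5 XOR t4 = true XOR true = false
t16 = NOT t4 = NOT true = false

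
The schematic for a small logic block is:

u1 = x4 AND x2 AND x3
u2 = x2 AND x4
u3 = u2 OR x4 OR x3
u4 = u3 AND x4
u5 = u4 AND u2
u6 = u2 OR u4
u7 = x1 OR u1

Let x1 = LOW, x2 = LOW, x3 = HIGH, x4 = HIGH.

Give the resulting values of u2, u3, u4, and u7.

u1 = x4 AND x2 AND x3 = HIGH AND LOW AND HIGH = LOW
u2 = x2 AND x4 = LOW AND HIGH = LOW
u3 = u2 OR x4 OR x3 = LOW OR HIGH OR HIGH = HIGH
u4 = u3 AND x4 = HIGH AND HIGH = HIGH
u7 = x1 OR u1 = LOW OR LOW = LOW

u2 = LOW, u3 = HIGH, u4 = HIGH, u7 = LOW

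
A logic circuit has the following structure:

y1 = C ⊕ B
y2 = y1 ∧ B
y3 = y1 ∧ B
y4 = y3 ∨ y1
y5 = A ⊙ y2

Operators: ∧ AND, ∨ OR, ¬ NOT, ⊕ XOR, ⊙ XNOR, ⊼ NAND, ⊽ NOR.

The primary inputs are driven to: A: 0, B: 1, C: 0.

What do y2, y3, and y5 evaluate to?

y1 = C XOR B = 0 XOR 1 = 1
y2 = y1 AND B = 1 AND 1 = 1
y3 = y1 AND B = 1 AND 1 = 1
y5 = A XNOR y2 = 0 XNOR 1 = 0

y2 = 1; y3 = 1; y5 = 0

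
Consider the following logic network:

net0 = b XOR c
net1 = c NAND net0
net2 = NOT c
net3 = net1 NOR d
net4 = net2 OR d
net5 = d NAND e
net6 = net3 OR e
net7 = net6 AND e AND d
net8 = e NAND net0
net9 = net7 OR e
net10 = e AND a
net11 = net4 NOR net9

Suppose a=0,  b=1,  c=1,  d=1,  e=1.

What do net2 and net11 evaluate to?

net0 = b XOR c = 1 XOR 1 = 0
net1 = c NAND net0 = 1 NAND 0 = 1
net2 = NOT c = NOT 1 = 0
net3 = net1 NOR d = 1 NOR 1 = 0
net4 = net2 OR d = 0 OR 1 = 1
net6 = net3 OR e = 0 OR 1 = 1
net7 = net6 AND e AND d = 1 AND 1 AND 1 = 1
net9 = net7 OR e = 1 OR 1 = 1
net11 = net4 NOR net9 = 1 NOR 1 = 0

net2 = 0, net11 = 0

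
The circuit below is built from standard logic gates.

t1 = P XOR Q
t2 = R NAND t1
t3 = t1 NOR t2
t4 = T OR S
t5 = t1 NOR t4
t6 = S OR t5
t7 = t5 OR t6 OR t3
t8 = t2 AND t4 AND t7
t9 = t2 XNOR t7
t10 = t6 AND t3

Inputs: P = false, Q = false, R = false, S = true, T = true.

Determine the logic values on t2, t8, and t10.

t1 = P XOR Q = false XOR false = false
t2 = R NAND t1 = false NAND false = true
t3 = t1 NOR t2 = false NOR true = false
t4 = T OR S = true OR true = true
t5 = t1 NOR t4 = false NOR true = false
t6 = S OR t5 = true OR false = true
t7 = t5 OR t6 OR t3 = false OR true OR false = true
t8 = t2 AND t4 AND t7 = true AND true AND true = true
t10 = t6 AND t3 = true AND false = false

t2 = true, t8 = true, t10 = false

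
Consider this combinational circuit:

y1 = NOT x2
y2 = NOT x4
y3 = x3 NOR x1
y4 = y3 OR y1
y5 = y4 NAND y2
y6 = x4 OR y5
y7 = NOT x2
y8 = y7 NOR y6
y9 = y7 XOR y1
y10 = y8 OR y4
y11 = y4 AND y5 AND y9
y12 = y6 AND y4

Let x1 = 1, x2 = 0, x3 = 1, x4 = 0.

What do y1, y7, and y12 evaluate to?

y1 = NOT x2 = NOT 0 = 1
y2 = NOT x4 = NOT 0 = 1
y3 = x3 NOR x1 = 1 NOR 1 = 0
y4 = y3 OR y1 = 0 OR 1 = 1
y5 = y4 NAND y2 = 1 NAND 1 = 0
y6 = x4 OR y5 = 0 OR 0 = 0
y7 = NOT x2 = NOT 0 = 1
y12 = y6 AND y4 = 0 AND 1 = 0

y1 = 1, y7 = 1, y12 = 0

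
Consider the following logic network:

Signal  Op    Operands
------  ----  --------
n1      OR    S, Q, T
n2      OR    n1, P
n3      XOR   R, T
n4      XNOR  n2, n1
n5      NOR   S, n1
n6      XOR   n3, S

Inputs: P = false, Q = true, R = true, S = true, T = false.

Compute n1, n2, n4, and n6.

n1 = S OR Q OR T = true OR true OR false = true
n2 = n1 OR P = true OR false = true
n3 = R XOR T = true XOR false = true
n4 = n2 XNOR n1 = true XNOR true = true
n6 = n3 XOR S = true XOR true = false

n1 = true; n2 = true; n4 = true; n6 = false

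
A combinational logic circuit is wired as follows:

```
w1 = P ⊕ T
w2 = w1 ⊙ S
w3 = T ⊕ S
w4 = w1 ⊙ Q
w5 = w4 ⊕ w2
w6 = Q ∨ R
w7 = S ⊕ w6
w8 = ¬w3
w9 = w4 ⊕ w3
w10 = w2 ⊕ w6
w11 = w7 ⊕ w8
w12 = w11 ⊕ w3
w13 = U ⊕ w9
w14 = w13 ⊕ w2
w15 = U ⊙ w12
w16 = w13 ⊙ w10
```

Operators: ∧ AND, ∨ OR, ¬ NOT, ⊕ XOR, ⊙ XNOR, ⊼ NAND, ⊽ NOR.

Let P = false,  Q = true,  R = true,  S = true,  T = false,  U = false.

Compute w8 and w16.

w1 = P XOR T = false XOR false = false
w2 = w1 XNOR S = false XNOR true = false
w3 = T XOR S = false XOR true = true
w4 = w1 XNOR Q = false XNOR true = false
w6 = Q OR R = true OR true = true
w8 = NOT w3 = NOT true = false
w9 = w4 XOR w3 = false XOR true = true
w10 = w2 XOR w6 = false XOR true = true
w13 = U XOR w9 = false XOR true = true
w16 = w13 XNOR w10 = true XNOR true = true

w8 = false  w16 = true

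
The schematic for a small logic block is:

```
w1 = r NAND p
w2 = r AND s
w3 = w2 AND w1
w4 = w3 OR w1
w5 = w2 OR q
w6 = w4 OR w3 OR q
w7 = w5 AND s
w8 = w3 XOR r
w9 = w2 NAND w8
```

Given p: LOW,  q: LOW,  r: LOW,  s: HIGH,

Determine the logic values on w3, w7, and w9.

w3 = LOW; w7 = LOW; w9 = HIGH

w1 = r NAND p = LOW NAND LOW = HIGH
w2 = r AND s = LOW AND HIGH = LOW
w3 = w2 AND w1 = LOW AND HIGH = LOW
w5 = w2 OR q = LOW OR LOW = LOW
w7 = w5 AND s = LOW AND HIGH = LOW
w8 = w3 XOR r = LOW XOR LOW = LOW
w9 = w2 NAND w8 = LOW NAND LOW = HIGH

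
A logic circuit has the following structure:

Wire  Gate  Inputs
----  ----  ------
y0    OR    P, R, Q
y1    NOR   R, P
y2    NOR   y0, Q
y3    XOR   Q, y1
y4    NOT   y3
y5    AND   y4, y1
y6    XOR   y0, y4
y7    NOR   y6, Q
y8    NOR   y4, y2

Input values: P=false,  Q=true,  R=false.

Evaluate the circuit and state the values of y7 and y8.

y7 = false; y8 = false

y0 = P OR R OR Q = false OR false OR true = true
y1 = R NOR P = false NOR false = true
y2 = y0 NOR Q = true NOR true = false
y3 = Q XOR y1 = true XOR true = false
y4 = NOT y3 = NOT false = true
y6 = y0 XOR y4 = true XOR true = false
y7 = y6 NOR Q = false NOR true = false
y8 = y4 NOR y2 = true NOR false = false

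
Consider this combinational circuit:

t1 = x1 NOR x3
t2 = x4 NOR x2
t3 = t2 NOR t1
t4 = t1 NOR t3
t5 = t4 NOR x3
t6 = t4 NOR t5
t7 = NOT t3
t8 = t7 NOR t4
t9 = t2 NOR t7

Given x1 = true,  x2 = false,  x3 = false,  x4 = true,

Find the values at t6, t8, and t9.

t6 = false  t8 = true  t9 = true

t1 = x1 NOR x3 = true NOR false = false
t2 = x4 NOR x2 = true NOR false = false
t3 = t2 NOR t1 = false NOR false = true
t4 = t1 NOR t3 = false NOR true = false
t5 = t4 NOR x3 = false NOR false = true
t6 = t4 NOR t5 = false NOR true = false
t7 = NOT t3 = NOT true = false
t8 = t7 NOR t4 = false NOR false = true
t9 = t2 NOR t7 = false NOR false = true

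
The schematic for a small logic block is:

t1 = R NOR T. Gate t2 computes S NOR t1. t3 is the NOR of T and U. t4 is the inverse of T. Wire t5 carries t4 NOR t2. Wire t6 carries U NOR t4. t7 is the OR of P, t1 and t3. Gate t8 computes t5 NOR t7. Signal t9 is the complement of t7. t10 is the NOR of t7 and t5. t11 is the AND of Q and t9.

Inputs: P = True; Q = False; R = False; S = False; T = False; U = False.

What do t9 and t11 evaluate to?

t9 = False; t11 = False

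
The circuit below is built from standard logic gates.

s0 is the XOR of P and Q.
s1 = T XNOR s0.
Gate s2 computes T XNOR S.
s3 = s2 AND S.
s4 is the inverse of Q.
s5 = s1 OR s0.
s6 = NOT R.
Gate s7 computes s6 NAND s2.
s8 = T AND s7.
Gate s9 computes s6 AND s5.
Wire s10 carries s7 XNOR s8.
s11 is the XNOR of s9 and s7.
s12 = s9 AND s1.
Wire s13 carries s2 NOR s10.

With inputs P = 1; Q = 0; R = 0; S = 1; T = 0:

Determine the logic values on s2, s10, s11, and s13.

s2 = 0, s10 = 0, s11 = 1, s13 = 1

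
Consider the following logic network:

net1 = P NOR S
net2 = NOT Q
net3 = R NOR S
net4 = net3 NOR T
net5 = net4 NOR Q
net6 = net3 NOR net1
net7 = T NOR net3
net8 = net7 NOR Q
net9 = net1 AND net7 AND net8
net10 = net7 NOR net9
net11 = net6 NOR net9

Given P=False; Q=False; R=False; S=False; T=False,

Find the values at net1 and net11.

net1 = True  net11 = True

net1 = P NOR S = False NOR False = True
net3 = R NOR S = False NOR False = True
net6 = net3 NOR net1 = True NOR True = False
net7 = T NOR net3 = False NOR True = False
net8 = net7 NOR Q = False NOR False = True
net9 = net1 AND net7 AND net8 = True AND False AND True = False
net11 = net6 NOR net9 = False NOR False = True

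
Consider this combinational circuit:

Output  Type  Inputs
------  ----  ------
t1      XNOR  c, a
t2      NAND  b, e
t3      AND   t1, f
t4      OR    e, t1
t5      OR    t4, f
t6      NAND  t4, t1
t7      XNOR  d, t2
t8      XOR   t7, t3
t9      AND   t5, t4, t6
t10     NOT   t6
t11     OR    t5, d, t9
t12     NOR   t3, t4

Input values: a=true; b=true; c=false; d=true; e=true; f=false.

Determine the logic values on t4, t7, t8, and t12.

t4 = true, t7 = false, t8 = false, t12 = false

t1 = c XNOR a = false XNOR true = false
t2 = b NAND e = true NAND true = false
t3 = t1 AND f = false AND false = false
t4 = e OR t1 = true OR false = true
t7 = d XNOR t2 = true XNOR false = false
t8 = t7 XOR t3 = false XOR false = false
t12 = t3 NOR t4 = false NOR true = false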